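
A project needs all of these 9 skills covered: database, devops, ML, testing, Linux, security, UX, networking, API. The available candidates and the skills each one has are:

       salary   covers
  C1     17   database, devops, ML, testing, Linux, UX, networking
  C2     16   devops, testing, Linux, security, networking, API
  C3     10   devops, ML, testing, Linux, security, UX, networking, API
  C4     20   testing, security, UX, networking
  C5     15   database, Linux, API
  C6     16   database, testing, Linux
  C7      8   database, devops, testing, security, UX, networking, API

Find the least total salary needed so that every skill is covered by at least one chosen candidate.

18

C3, C7 cover every skill at salary 10 + 8 = 18.
Any cover uses at least 2 candidates; among all covering selections none totals below 18.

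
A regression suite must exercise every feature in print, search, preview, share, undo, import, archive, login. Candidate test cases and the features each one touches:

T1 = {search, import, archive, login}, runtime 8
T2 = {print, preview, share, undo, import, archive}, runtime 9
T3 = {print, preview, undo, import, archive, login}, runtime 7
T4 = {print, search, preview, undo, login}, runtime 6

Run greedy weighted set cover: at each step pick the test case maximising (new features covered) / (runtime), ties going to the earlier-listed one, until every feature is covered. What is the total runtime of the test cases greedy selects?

22

Pick 1: T3 adds 6 new (print, preview, undo, import, archive, login) at runtime 7 (ratio 6/7).
Pick 2: T4 adds 1 new (search) at runtime 6 (ratio 1/6).
Pick 3: T2 adds 1 new (share) at runtime 9 (ratio 1/9).
Greedy total runtime: 7 + 6 + 9 = 22. (The true optimum is 15, so greedy overshoots here.)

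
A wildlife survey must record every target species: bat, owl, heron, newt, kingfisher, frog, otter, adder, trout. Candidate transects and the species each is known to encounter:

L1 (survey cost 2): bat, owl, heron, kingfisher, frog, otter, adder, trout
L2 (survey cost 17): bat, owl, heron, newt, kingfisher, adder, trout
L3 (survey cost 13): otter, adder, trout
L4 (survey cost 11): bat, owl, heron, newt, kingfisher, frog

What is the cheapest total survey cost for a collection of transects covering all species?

13

L1, L4 cover every species at survey cost 2 + 11 = 13.
Any cover uses at least 2 transects; among all covering selections none totals below 13.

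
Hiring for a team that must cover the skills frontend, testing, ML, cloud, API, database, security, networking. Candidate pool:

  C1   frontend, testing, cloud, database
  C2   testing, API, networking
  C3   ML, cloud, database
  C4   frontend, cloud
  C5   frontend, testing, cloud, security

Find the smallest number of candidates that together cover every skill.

C2, C3, C5 together cover {frontend, testing, ML, cloud, API, database, security, networking} — every skill.
No 2 of the 5 candidates cover everything (all 10 pairs fall short), so 3 is minimum.
Greedy (largest uncovered first) would take C1, C2, C3, C5 — 4 candidates — but 3 suffice.

3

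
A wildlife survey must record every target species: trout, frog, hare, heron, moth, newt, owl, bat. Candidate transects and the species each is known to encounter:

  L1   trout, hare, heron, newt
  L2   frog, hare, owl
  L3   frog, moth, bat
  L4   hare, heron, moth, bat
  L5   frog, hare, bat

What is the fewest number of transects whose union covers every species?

L1, L2, L3 together cover {trout, frog, hare, heron, moth, newt, owl, bat} — every species.
No 2 of the 5 transects cover everything (all 10 pairs fall short), so 3 is minimum.

3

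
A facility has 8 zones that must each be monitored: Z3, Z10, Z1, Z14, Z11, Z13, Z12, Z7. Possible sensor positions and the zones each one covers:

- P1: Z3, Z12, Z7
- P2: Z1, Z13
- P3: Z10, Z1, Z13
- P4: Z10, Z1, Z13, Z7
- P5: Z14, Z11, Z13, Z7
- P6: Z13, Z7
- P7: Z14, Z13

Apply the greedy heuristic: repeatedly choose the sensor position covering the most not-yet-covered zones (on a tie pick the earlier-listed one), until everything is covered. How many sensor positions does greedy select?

Pick 1: P4 covers 4 new zones (Z10, Z1, Z13, Z7).
Pick 2: P1 covers 2 new zones (Z3, Z12).
Pick 3: P5 covers 2 new zones (Z14, Z11).
Greedy uses 3 sensor positions.

3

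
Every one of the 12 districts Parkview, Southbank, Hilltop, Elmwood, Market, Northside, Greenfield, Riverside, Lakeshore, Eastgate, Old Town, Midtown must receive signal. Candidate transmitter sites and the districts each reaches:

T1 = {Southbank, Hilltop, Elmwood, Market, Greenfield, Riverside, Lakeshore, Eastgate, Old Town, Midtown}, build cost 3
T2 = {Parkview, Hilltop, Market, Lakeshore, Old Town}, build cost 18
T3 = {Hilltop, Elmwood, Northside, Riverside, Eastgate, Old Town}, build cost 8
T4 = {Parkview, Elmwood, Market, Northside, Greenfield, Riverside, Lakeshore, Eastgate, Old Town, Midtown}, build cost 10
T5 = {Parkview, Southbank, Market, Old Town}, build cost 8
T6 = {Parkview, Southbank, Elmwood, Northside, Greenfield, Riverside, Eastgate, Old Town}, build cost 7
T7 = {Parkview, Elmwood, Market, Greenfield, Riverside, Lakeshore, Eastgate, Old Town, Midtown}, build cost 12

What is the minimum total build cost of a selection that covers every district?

10

T1, T6 cover every district at build cost 3 + 7 = 10.
Any cover uses at least 2 transmitter sites; among all covering selections none totals below 10.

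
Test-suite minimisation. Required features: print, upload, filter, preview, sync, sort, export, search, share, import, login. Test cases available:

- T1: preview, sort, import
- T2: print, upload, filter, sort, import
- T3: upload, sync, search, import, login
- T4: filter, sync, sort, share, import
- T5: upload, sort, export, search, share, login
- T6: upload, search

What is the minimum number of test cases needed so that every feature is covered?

T1, T2, T3, T5 together cover {print, upload, filter, preview, sync, sort, export, search, share, import, login} — every feature.
No 3 of the 6 test cases cover everything (all 20 triples fall short), so 4 is minimum.

4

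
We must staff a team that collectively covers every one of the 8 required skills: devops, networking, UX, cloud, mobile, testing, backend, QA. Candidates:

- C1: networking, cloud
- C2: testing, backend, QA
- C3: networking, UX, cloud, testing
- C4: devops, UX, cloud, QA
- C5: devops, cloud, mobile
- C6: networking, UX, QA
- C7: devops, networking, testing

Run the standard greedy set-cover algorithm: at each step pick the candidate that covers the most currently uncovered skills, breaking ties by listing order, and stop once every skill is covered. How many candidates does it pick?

Pick 1: C3 covers 4 new skills (networking, UX, cloud, testing).
Pick 2: C2 covers 2 new skills (backend, QA).
Pick 3: C5 covers 2 new skills (devops, mobile).
Greedy uses 3 candidates.

3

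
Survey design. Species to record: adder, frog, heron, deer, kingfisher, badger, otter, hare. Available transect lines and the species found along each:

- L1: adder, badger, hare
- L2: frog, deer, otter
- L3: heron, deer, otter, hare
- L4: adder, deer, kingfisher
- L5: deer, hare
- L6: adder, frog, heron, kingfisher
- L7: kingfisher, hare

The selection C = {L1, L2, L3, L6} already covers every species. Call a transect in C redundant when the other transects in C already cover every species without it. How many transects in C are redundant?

2

Drop L1: badger uncovered — not redundant.
Drop L2: the rest still cover every species — redundant.
Drop L3: the rest still cover every species — redundant.
Drop L6: kingfisher uncovered — not redundant.
2 redundant: L2, L3.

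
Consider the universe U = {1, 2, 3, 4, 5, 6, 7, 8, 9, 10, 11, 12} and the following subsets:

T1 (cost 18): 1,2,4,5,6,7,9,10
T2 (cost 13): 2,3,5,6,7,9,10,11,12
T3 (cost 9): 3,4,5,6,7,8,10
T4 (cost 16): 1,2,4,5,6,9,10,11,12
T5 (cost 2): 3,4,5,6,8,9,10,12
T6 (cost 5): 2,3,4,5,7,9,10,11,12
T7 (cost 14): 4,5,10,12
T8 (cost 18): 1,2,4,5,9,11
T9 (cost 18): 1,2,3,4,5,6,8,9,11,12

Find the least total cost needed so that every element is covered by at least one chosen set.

T6, T9 cover every element at cost 5 + 18 = 23.
Any cover uses at least 2 sets; among all covering selections none totals below 23.

23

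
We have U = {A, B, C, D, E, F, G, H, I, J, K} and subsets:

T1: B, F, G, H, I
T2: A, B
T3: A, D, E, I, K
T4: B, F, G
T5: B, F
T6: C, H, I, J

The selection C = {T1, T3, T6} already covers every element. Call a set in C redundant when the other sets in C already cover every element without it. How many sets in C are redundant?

0

Drop T1: B, F, G uncovered — not redundant.
Drop T3: A, D, E, K uncovered — not redundant.
Drop T6: C, J uncovered — not redundant.
None of the sets in C is redundant.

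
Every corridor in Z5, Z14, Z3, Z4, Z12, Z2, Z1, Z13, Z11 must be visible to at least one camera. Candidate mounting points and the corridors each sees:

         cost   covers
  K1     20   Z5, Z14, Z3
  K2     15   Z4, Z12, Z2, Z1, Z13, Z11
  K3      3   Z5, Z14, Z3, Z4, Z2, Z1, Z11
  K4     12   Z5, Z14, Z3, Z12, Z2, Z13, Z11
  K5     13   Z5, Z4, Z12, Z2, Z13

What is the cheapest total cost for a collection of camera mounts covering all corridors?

15

K3, K4 cover every corridor at cost 3 + 12 = 15.
Any cover uses at least 2 camera mounts; among all covering selections none totals below 15.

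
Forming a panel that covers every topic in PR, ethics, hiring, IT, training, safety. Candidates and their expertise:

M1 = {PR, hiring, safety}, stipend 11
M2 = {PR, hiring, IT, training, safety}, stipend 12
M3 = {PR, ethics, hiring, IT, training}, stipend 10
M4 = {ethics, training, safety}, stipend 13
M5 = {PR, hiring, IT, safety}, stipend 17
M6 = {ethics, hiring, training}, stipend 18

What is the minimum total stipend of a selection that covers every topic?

M1, M3 cover every topic at stipend 11 + 10 = 21.
Any cover uses at least 2 members; among all covering selections none totals below 21.

21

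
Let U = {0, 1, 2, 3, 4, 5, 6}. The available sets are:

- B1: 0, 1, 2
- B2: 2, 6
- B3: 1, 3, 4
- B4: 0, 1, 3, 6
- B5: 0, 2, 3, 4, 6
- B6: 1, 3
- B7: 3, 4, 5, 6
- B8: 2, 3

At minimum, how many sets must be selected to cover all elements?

2

B1, B7 together cover {0, 1, 2, 3, 4, 5, 6} — every element.
No single set contains all 7 elements, so 2 is optimal.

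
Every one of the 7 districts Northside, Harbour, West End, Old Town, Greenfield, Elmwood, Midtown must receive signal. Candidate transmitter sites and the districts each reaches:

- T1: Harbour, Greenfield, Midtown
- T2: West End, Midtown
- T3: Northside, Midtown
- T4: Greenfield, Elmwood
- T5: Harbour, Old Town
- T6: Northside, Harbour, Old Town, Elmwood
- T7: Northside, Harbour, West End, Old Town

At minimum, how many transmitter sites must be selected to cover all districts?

3

T1, T2, T6 together cover {Northside, Harbour, West End, Old Town, Greenfield, Elmwood, Midtown} — every district.
No 2 of the 7 transmitter sites cover everything (all 21 pairs fall short), so 3 is minimum.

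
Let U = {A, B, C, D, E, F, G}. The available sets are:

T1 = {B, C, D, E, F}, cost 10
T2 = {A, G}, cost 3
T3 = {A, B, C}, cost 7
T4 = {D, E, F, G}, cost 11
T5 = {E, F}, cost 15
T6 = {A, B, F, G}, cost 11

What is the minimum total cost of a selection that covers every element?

13

T1, T2 cover every element at cost 10 + 3 = 13.
Any cover uses at least 2 sets; among all covering selections none totals below 13.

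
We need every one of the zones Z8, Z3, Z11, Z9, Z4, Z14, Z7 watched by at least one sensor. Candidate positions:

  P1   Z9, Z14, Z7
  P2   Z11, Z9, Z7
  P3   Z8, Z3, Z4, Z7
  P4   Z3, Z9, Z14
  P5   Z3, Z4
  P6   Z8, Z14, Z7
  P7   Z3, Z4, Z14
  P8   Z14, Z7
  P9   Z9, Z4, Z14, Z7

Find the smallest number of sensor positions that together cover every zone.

3

P1, P2, P3 together cover {Z8, Z3, Z11, Z9, Z4, Z14, Z7} — every zone.
No 2 of the 9 sensor positions cover everything (all 36 pairs fall short), so 3 is minimum.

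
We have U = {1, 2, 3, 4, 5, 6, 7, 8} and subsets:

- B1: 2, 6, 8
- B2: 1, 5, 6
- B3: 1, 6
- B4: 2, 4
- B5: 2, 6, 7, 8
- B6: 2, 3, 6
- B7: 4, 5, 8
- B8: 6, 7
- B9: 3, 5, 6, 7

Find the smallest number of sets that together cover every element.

B1, B2, B4, B9 together cover {1, 2, 3, 4, 5, 6, 7, 8} — every element.
No 3 of the 9 sets cover everything (all 84 triples fall short), so 4 is minimum.

4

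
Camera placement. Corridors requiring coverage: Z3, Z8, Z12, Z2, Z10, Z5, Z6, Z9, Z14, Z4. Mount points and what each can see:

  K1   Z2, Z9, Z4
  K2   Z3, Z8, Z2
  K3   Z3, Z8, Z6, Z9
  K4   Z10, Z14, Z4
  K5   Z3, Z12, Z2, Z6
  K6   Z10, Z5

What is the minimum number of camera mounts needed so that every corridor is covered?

4

K3, K4, K5, K6 together cover {Z3, Z8, Z12, Z2, Z10, Z5, Z6, Z9, Z14, Z4} — every corridor.
No 3 of the 6 camera mounts cover everything (all 20 triples fall short), so 4 is minimum.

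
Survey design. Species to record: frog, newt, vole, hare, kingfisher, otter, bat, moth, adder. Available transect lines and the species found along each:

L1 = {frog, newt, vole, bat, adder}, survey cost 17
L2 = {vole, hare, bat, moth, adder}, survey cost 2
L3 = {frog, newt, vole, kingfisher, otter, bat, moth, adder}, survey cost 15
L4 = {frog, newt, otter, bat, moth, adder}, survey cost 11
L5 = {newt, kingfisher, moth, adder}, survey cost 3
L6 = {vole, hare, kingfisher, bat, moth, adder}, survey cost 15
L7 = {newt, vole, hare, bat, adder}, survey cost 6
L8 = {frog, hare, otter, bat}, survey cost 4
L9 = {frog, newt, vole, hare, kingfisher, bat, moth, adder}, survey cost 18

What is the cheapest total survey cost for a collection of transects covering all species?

9

L2, L5, L8 cover every species at survey cost 2 + 3 + 4 = 9.
Any cover uses at least 2 transects; among all covering selections none totals below 9.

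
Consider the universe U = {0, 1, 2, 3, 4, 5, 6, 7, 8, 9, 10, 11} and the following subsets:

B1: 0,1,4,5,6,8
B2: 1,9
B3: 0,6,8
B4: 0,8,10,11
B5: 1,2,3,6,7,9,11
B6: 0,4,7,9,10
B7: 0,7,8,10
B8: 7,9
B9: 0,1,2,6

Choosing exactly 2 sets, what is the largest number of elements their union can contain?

Choosing B1, B5 covers {0, 1, 2, 3, 4, 5, 6, 7, 8, 9, 11} — 11 elements.
No choice of 2 sets does better; here 10 is left uncovered.

11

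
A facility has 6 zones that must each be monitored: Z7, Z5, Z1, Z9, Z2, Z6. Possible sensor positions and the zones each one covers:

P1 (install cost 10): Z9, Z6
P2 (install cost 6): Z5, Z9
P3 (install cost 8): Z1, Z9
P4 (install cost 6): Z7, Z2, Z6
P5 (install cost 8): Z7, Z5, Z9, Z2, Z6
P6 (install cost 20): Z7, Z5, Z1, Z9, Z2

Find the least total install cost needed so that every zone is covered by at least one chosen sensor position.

P3, P5 cover every zone at install cost 8 + 8 = 16.
Any cover uses at least 2 sensor positions; among all covering selections none totals below 16.

16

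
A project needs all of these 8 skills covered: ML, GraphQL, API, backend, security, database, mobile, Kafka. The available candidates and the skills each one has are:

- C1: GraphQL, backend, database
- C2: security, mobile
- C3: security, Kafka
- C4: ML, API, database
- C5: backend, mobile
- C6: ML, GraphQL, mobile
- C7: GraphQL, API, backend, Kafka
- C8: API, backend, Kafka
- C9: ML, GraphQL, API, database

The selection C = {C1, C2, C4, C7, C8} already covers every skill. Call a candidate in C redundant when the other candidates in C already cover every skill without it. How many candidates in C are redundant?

3

Drop C1: the rest still cover every skill — redundant.
Drop C2: security, mobile uncovered — not redundant.
Drop C4: ML uncovered — not redundant.
Drop C7: the rest still cover every skill — redundant.
Drop C8: the rest still cover every skill — redundant.
3 redundant: C1, C7, C8.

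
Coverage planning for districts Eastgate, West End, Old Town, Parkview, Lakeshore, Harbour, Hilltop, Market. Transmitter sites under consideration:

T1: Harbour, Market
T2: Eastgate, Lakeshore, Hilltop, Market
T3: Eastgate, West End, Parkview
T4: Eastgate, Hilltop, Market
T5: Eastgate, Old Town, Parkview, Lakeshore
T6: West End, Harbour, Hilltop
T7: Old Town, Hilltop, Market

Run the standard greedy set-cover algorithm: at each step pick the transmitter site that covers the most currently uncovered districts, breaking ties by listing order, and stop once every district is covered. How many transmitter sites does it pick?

Pick 1: T2 covers 4 new districts (Eastgate, Lakeshore, Hilltop, Market).
Pick 2: T3 covers 2 new districts (West End, Parkview).
Pick 3: T1 covers 1 new districts (Harbour).
Pick 4: T5 covers 1 new districts (Old Town).
Greedy uses 4 transmitter sites. (The true minimum is 3.)

4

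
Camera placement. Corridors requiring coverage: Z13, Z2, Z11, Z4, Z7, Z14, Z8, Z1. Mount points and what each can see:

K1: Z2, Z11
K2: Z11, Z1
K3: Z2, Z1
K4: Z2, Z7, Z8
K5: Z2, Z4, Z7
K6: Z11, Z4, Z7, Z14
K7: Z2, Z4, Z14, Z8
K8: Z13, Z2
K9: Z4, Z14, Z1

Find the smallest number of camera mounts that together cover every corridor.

K1, K4, K8, K9 together cover {Z13, Z2, Z11, Z4, Z7, Z14, Z8, Z1} — every corridor.
No 3 of the 9 camera mounts cover everything (all 84 triples fall short), so 4 is minimum.

4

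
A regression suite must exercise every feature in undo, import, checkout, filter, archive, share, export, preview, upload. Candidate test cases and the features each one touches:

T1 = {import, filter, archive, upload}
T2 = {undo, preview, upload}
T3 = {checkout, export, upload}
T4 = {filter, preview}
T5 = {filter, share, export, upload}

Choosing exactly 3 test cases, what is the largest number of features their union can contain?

Choosing T1, T2, T3 covers {undo, import, checkout, filter, archive, export, preview, upload} — 8 features.
No choice of 3 test cases does better; here share is left uncovered.

8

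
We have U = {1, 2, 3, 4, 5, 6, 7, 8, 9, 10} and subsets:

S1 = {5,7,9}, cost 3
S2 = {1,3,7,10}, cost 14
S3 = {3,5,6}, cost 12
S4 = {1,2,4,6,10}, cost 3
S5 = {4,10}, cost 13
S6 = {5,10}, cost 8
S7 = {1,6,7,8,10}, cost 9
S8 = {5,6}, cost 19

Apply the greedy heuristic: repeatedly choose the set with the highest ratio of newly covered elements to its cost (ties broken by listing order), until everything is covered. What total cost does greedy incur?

27

Pick 1: S4 adds 5 new (1, 2, 4, 6, 10) at cost 3 (ratio 5/3).
Pick 2: S1 adds 3 new (5, 7, 9) at cost 3 (ratio 3/3).
Pick 3: S7 adds 1 new (8) at cost 9 (ratio 1/9).
Pick 4: S3 adds 1 new (3) at cost 12 (ratio 1/12).
Greedy total cost: 3 + 3 + 9 + 12 = 27.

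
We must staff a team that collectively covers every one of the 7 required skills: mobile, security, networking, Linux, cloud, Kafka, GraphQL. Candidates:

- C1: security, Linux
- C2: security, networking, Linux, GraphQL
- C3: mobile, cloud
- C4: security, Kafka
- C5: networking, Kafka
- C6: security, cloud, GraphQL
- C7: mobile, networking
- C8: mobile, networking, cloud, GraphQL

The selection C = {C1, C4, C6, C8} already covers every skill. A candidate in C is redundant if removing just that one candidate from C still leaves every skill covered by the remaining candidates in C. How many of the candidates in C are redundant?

Drop C1: Linux uncovered — not redundant.
Drop C4: Kafka uncovered — not redundant.
Drop C6: the rest still cover every skill — redundant.
Drop C8: mobile, networking uncovered — not redundant.
1 redundant: C6.

1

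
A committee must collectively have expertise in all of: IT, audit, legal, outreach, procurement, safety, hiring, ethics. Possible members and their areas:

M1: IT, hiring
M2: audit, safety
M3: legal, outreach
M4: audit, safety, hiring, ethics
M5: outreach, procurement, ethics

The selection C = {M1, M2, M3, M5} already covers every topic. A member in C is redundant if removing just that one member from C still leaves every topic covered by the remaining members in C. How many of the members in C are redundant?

0

Drop M1: IT, hiring uncovered — not redundant.
Drop M2: audit, safety uncovered — not redundant.
Drop M3: legal uncovered — not redundant.
Drop M5: procurement, ethics uncovered — not redundant.
None of the members in C is redundant.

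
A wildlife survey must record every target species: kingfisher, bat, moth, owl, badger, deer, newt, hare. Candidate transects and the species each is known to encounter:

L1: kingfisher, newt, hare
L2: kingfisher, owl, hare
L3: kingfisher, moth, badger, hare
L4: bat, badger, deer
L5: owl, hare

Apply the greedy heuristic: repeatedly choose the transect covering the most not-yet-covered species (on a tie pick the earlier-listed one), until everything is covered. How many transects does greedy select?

4

Pick 1: L3 covers 4 new species (kingfisher, moth, badger, hare).
Pick 2: L4 covers 2 new species (bat, deer).
Pick 3: L1 covers 1 new species (newt).
Pick 4: L2 covers 1 new species (owl).
Greedy uses 4 transects.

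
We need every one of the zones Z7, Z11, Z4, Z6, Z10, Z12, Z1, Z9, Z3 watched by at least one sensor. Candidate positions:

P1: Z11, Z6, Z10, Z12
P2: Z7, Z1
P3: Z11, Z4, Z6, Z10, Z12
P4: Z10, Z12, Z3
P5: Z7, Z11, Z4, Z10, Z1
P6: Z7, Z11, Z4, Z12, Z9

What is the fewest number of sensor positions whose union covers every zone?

P1, P2, P4, P6 together cover {Z7, Z11, Z4, Z6, Z10, Z12, Z1, Z9, Z3} — every zone.
No 3 of the 6 sensor positions cover everything (all 20 triples fall short), so 4 is minimum.

4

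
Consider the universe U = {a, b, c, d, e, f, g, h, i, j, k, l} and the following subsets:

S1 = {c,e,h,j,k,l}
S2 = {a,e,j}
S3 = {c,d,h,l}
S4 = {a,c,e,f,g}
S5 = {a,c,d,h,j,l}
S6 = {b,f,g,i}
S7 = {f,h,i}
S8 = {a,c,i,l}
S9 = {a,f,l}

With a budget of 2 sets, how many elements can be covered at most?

Choosing S1, S6 covers {b, c, e, f, g, h, i, j, k, l} — 10 elements.
No choice of 2 sets does better; here a, d are left uncovered.

10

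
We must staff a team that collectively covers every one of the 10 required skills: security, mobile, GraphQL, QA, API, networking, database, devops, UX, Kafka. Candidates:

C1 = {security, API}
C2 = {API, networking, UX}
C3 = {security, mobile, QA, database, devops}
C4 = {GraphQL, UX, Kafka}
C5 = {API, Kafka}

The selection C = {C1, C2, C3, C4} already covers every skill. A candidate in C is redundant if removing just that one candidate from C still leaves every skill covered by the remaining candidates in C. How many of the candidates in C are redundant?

Drop C1: the rest still cover every skill — redundant.
Drop C2: networking uncovered — not redundant.
Drop C3: mobile, QA, database, devops uncovered — not redundant.
Drop C4: GraphQL, Kafka uncovered — not redundant.
1 redundant: C1.

1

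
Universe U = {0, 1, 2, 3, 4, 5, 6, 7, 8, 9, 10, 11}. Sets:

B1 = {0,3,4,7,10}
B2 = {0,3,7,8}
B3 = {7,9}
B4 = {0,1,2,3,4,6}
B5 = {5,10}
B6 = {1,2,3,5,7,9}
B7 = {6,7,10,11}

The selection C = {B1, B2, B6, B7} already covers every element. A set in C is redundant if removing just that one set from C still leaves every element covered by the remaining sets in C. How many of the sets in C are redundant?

Drop B1: 4 uncovered — not redundant.
Drop B2: 8 uncovered — not redundant.
Drop B6: 1, 2, 5, 9 uncovered — not redundant.
Drop B7: 6, 11 uncovered — not redundant.
None of the sets in C is redundant.

0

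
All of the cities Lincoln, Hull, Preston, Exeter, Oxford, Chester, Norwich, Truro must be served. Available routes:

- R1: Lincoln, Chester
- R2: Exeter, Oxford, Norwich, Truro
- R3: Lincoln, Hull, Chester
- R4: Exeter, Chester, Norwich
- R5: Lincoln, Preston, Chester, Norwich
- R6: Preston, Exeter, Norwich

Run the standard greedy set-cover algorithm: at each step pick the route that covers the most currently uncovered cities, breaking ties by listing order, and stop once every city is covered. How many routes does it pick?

Pick 1: R2 covers 4 new cities (Exeter, Oxford, Norwich, Truro).
Pick 2: R3 covers 3 new cities (Lincoln, Hull, Chester).
Pick 3: R5 covers 1 new cities (Preston).
Greedy uses 3 routes.

3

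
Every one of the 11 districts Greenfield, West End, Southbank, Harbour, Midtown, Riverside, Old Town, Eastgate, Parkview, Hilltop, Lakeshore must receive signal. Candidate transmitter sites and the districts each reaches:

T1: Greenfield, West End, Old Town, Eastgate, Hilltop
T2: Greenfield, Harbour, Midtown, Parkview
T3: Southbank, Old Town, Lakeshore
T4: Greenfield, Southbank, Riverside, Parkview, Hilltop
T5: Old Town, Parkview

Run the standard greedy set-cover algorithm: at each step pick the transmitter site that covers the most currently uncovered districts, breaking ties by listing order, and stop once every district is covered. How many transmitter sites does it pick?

Pick 1: T1 covers 5 new districts (Greenfield, West End, Old Town, Eastgate, Hilltop).
Pick 2: T2 covers 3 new districts (Harbour, Midtown, Parkview).
Pick 3: T3 covers 2 new districts (Southbank, Lakeshore).
Pick 4: T4 covers 1 new districts (Riverside).
Greedy uses 4 transmitter sites.

4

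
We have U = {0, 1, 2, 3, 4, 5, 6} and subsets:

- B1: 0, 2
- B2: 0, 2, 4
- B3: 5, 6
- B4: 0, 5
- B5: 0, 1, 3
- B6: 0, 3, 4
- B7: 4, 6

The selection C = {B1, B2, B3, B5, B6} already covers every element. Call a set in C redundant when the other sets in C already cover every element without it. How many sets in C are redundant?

Drop B1: the rest still cover every element — redundant.
Drop B2: the rest still cover every element — redundant.
Drop B3: 5, 6 uncovered — not redundant.
Drop B5: 1 uncovered — not redundant.
Drop B6: the rest still cover every element — redundant.
3 redundant: B1, B2, B6.

3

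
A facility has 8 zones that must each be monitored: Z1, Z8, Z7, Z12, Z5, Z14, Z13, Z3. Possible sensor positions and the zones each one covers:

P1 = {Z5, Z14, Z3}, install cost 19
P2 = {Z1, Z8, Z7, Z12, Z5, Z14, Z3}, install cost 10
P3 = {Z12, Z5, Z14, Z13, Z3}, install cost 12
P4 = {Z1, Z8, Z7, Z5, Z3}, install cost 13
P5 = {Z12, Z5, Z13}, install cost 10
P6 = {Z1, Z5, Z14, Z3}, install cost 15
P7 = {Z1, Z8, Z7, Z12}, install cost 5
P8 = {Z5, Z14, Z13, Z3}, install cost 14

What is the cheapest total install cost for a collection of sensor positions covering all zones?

P3, P7 cover every zone at install cost 12 + 5 = 17.
Any cover uses at least 2 sensor positions; among all covering selections none totals below 17.

17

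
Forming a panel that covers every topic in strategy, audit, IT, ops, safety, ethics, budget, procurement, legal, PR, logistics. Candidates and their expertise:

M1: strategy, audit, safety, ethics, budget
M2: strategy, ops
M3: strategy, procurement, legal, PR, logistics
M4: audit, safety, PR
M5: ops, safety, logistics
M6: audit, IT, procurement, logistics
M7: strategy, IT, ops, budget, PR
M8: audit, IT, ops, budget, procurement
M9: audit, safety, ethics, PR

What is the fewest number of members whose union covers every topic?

3

M1, M3, M7 together cover {strategy, audit, IT, ops, safety, ethics, budget, procurement, legal, PR, logistics} — every topic.
No 2 of the 9 members cover everything (all 36 pairs fall short), so 3 is minimum.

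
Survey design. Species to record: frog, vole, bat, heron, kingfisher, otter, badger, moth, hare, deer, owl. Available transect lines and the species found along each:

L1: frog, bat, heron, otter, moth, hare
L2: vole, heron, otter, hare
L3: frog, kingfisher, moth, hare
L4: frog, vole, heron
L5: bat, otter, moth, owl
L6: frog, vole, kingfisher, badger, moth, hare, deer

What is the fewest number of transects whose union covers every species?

3

L1, L5, L6 together cover {frog, vole, bat, heron, kingfisher, otter, badger, moth, hare, deer, owl} — every species.
No 2 of the 6 transects cover everything (all 15 pairs fall short), so 3 is minimum.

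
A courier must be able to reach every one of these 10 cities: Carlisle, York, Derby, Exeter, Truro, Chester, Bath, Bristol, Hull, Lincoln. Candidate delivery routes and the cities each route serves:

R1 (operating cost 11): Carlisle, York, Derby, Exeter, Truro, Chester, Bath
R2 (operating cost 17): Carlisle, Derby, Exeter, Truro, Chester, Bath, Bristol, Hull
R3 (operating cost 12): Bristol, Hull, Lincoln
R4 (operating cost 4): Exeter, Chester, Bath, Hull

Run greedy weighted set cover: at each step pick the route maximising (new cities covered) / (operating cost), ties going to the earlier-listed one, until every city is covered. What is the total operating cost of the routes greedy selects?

Pick 1: R4 adds 4 new (Exeter, Chester, Bath, Hull) at operating cost 4 (ratio 4/4).
Pick 2: R1 adds 4 new (Carlisle, York, Derby, Truro) at operating cost 11 (ratio 4/11).
Pick 3: R3 adds 2 new (Bristol, Lincoln) at operating cost 12 (ratio 2/12).
Greedy total operating cost: 4 + 11 + 12 = 27. (The true optimum is 23, so greedy overshoots here.)

27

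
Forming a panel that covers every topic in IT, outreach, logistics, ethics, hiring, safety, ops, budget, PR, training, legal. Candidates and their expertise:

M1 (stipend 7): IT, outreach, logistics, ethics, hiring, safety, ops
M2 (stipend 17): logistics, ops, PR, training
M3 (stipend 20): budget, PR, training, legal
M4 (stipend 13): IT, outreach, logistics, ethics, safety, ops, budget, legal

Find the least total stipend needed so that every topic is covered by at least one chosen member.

M1, M3 cover every topic at stipend 7 + 20 = 27.
Any cover uses at least 2 members; among all covering selections none totals below 27.

27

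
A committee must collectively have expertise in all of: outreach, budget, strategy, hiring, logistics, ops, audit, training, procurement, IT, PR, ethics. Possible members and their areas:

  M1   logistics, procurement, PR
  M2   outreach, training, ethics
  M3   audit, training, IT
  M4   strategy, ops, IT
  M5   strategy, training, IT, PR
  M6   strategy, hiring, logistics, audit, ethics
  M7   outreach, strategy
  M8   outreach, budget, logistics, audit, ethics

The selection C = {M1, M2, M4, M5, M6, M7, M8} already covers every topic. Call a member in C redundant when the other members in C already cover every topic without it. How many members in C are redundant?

Drop M1: procurement uncovered — not redundant.
Drop M2: the rest still cover every topic — redundant.
Drop M4: ops uncovered — not redundant.
Drop M5: the rest still cover every topic — redundant.
Drop M6: hiring uncovered — not redundant.
Drop M7: the rest still cover every topic — redundant.
Drop M8: budget uncovered — not redundant.
3 redundant: M2, M5, M7.

3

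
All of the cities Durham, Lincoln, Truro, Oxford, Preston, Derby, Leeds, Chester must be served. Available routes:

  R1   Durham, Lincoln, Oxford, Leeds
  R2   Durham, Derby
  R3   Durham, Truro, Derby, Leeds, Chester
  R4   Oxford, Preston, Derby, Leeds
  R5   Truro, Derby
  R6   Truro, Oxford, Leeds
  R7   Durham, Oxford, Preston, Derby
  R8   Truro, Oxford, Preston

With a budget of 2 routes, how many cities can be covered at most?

7

Choosing R1, R3 covers {Durham, Lincoln, Truro, Oxford, Derby, Leeds, Chester} — 7 cities.
No choice of 2 routes does better; here Preston is left uncovered.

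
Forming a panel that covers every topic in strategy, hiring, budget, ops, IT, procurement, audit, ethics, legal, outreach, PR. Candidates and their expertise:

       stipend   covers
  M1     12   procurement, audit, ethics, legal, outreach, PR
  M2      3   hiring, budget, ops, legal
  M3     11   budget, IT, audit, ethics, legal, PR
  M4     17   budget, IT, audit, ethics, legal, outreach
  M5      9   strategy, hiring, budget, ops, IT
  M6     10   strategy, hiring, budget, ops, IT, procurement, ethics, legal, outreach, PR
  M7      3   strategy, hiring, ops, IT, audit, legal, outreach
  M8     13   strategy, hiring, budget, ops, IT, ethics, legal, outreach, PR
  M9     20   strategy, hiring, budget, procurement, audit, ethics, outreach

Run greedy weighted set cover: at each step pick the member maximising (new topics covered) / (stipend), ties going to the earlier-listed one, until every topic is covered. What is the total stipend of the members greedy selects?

Pick 1: M7 adds 7 new (strategy, hiring, ops, IT, audit, legal, outreach) at stipend 3 (ratio 7/3).
Pick 2: M6 adds 4 new (budget, procurement, ethics, PR) at stipend 10 (ratio 4/10).
Greedy total stipend: 3 + 10 = 13.

13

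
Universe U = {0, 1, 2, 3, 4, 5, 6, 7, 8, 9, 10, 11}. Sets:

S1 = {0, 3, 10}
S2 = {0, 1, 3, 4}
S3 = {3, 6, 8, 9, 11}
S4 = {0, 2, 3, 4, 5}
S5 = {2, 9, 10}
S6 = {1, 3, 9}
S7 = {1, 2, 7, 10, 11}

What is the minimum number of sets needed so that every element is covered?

S3, S4, S7 together cover {0, 1, 2, 3, 4, 5, 6, 7, 8, 9, 10, 11} — every element.
No 2 of the 7 sets cover everything (all 21 pairs fall short), so 3 is minimum.

3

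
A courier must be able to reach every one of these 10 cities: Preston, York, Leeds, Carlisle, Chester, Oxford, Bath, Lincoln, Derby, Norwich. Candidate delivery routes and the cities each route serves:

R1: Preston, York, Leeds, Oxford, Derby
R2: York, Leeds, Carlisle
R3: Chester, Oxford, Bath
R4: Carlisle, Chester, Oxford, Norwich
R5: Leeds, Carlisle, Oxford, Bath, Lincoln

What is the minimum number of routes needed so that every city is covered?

3

R1, R4, R5 together cover {Preston, York, Leeds, Carlisle, Chester, Oxford, Bath, Lincoln, Derby, Norwich} — every city.
No 2 of the 5 routes cover everything (all 10 pairs fall short), so 3 is minimum.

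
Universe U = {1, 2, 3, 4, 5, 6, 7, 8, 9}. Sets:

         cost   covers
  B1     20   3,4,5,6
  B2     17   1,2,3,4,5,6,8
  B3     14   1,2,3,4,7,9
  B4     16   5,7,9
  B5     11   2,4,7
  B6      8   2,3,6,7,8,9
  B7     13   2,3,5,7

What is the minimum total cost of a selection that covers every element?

25

B2, B6 cover every element at cost 17 + 8 = 25.
Any cover uses at least 2 sets; among all covering selections none totals below 25.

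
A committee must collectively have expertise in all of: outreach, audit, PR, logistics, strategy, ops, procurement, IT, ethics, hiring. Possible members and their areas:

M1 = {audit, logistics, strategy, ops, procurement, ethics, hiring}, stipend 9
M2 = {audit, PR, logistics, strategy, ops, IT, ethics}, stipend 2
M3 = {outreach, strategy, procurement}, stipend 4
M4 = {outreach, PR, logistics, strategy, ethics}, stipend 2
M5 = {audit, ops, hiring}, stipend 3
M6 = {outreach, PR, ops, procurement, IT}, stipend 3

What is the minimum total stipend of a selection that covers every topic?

8

M2, M5, M6 cover every topic at stipend 2 + 3 + 3 = 8.
Any cover uses at least 2 members; among all covering selections none totals below 8.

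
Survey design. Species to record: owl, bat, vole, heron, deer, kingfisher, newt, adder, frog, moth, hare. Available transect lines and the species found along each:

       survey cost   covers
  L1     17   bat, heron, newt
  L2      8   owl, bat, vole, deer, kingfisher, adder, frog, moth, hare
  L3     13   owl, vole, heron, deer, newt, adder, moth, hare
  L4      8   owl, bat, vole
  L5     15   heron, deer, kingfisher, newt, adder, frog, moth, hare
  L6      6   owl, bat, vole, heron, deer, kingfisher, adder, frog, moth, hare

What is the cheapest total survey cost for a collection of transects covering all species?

L3, L6 cover every species at survey cost 13 + 6 = 19.
Any cover uses at least 2 transects; among all covering selections none totals below 19.

19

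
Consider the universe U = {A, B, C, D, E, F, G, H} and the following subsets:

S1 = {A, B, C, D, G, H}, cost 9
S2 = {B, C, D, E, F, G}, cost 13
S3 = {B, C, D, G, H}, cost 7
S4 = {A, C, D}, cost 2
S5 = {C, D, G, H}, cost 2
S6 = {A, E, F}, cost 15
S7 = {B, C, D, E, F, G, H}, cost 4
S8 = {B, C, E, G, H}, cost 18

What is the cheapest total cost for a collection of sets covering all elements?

6

S4, S7 cover every element at cost 2 + 4 = 6.
Any cover uses at least 2 sets; among all covering selections none totals below 6.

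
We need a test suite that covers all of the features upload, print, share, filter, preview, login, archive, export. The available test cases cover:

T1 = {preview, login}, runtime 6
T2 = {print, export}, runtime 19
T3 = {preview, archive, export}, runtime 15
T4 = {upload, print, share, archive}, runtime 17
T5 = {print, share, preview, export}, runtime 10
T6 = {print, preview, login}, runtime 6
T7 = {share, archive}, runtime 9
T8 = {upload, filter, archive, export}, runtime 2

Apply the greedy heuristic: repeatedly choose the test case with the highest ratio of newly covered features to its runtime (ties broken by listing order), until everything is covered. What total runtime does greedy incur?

17

Pick 1: T8 adds 4 new (upload, filter, archive, export) at runtime 2 (ratio 4/2).
Pick 2: T6 adds 3 new (print, preview, login) at runtime 6 (ratio 3/6).
Pick 3: T7 adds 1 new (share) at runtime 9 (ratio 1/9).
Greedy total runtime: 2 + 6 + 9 = 17.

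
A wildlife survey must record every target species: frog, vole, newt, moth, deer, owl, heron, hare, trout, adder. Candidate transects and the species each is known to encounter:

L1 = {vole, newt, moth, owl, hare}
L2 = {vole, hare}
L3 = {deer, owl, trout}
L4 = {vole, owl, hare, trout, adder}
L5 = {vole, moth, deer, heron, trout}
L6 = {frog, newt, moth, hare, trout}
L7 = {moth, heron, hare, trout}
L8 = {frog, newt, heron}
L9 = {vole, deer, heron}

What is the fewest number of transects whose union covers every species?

3

L4, L5, L6 together cover {frog, vole, newt, moth, deer, owl, heron, hare, trout, adder} — every species.
No 2 of the 9 transects cover everything (all 36 pairs fall short), so 3 is minimum.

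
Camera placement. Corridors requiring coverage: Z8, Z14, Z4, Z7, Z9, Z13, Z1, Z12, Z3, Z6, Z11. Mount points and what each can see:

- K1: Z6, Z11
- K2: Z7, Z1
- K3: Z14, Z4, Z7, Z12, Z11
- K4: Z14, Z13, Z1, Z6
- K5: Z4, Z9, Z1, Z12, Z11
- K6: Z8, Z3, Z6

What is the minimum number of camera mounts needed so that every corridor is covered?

4

K2, K4, K5, K6 together cover {Z8, Z14, Z4, Z7, Z9, Z13, Z1, Z12, Z3, Z6, Z11} — every corridor.
No 3 of the 6 camera mounts cover everything (all 20 triples fall short), so 4 is minimum.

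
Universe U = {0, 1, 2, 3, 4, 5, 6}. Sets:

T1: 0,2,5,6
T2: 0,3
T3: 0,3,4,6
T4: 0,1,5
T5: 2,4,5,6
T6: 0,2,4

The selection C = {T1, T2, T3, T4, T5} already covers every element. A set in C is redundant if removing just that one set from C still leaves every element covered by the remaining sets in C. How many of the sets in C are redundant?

Drop T1: the rest still cover every element — redundant.
Drop T2: the rest still cover every element — redundant.
Drop T3: the rest still cover every element — redundant.
Drop T4: 1 uncovered — not redundant.
Drop T5: the rest still cover every element — redundant.
4 redundant: T1, T2, T3, T5.

4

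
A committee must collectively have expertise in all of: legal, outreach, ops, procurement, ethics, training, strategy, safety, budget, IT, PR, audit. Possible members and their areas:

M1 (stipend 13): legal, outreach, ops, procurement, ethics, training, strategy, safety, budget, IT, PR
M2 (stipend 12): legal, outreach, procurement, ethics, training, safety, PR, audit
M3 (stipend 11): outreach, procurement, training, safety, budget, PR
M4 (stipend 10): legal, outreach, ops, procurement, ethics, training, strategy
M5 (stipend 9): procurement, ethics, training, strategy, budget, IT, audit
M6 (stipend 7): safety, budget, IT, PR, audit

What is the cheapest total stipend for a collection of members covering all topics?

17

M4, M6 cover every topic at stipend 10 + 7 = 17.
Any cover uses at least 2 members; among all covering selections none totals below 17.
Greedy by coverage-per-stipend would pick M1, M6 for 20 — worse than the optimum 17.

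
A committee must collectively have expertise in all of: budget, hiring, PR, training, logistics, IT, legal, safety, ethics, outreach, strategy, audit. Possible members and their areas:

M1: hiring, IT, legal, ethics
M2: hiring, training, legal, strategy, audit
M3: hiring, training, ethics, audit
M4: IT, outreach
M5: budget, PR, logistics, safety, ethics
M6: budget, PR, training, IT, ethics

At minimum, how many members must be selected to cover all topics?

M2, M4, M5 together cover {budget, hiring, PR, training, logistics, IT, legal, safety, ethics, outreach, strategy, audit} — every topic.
No 2 of the 6 members cover everything (all 15 pairs fall short), so 3 is minimum.

3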